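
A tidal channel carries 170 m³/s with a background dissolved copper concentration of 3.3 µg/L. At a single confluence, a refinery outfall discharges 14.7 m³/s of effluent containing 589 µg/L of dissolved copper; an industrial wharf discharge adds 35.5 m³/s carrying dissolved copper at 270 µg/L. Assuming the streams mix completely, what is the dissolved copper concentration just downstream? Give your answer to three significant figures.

85.4 µg/L

Flow-weighted average: C = (170.0·3.300 + 14.70·589.0 + 35.50·270.0) / 220.2 = 18800/220.2 = 85.40 µg/L.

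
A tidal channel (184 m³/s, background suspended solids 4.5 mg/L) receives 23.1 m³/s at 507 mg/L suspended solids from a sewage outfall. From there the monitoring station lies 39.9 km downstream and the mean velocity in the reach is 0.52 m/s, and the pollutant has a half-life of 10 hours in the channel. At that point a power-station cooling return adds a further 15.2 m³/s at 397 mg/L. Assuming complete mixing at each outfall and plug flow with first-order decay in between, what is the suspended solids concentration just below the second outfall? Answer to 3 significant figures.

After mixing, C = (184.0·4.500 + 23.10·507.0) / 207.1 = 12540/207.1 = 60.55 mg/L; combined flow 207.1 m³/s.
Travel time t = 39.9·1000 / 0.52 = 76730 s = 21.31 h.
Half-life 10 h → k = ln 2 / 10 = 0.06931 h⁻¹ = 1.664 d⁻¹.
Applying C = C₀e^(−kt): 60.55 × 0.2282 = 13.82 mg/L.
At the second outfall, C = (207.1·13.82 + 15.20·397.0) / (207.1 + 15.20) = 40.02 mg/L.

40.0 mg/L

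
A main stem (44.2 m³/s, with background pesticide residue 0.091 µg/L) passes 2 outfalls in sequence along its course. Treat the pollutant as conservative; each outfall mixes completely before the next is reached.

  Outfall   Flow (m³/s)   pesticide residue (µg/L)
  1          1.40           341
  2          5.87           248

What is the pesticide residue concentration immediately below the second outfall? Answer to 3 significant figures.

Below outfall 1: Q → 45.60 m³/s, C = (44.20·0.09100 + 1.400·341.0)/45.60 = 10.56 µg/L.
Below outfall 2: Q → 51.47 m³/s, C = (45.60·10.56 + 5.870·248.0)/51.47 = 37.64 µg/L.

37.6 µg/L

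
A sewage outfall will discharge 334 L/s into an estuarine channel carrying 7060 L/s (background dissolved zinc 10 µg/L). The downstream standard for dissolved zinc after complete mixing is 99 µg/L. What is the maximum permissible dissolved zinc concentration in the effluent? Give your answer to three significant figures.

At the limit, (Qr·Cr + Qe·Cₑ)/(Qr + Qe) = 99:
Cₑ = (7394·99 − 7060·10.00) / 334.0 = 1980 µg/L.

1980 µg/L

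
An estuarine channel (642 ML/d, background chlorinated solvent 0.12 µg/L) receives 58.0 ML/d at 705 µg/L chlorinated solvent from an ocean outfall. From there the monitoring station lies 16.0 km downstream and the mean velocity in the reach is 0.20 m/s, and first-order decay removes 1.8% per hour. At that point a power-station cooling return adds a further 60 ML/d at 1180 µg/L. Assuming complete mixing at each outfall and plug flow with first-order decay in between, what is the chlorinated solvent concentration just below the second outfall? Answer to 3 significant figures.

Flow-weighted average: C = (642.0·0.1200 + 58.00·705.0) / 700.0 = 40970/700.0 = 58.52 µg/L; combined flow 700.0 ML/d.
Travel time t = 16.0·1000 / 0.20 = 80000 s = 22.22 h.
1.8%/h lost → k = −ln(1 − 0.018) = 0.01816 h⁻¹.
First-order decay: C = 58.52·exp(−k·t) = 58.52·0.6679 = 39.09 µg/L.
Second outfall: C = (700.0·39.09 + 60.00·1180)/760.0 = 129.2 µg/L.

129 µg/L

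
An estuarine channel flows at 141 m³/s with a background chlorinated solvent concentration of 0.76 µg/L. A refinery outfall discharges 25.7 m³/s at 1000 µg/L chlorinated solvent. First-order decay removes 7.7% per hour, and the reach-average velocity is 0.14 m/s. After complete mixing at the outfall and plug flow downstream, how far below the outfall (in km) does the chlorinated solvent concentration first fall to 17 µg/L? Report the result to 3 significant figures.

Conservation of mass: C = (141.0·0.7600 + 25.70·1000) / 166.7 = 25810/166.7 = 154.8 µg/L.
7.7%/h lost → k = −ln(1 − 0.077) = 0.08013 h⁻¹.
Set 154.8·exp(−k·t) = 17 → t = ln(154.8/17)/k = 99250 s = 27.57 h.
Distance = v·t = 0.14·99250 = 13890 m = 13.89 km.

13.9 km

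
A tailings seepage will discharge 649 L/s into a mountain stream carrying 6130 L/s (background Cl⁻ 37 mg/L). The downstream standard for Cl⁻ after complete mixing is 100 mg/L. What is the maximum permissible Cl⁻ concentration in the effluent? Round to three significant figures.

At the limit, (Qr·Cr + Qe·Cₑ)/(Qr + Qe) = 100:
Cₑ = (6779·100 − 6130·37.00) / 649.0 = 695.1 mg/L.

695 mg/L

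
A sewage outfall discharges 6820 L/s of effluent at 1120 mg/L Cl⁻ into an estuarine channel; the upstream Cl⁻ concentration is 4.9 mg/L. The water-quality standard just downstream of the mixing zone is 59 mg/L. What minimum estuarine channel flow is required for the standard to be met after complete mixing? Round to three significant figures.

Set C_mix = 59: (Q·4.900 + 6820·1120) / (Q + 6820) = 59
→ Q = 6820·(1120 − 59)/(59 − 4.900) = 133800 L/s.

134000 L/s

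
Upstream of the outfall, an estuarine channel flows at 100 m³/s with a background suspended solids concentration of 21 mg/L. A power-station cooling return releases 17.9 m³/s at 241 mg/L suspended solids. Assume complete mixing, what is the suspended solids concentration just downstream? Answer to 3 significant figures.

54.4 mg/L

After mixing, C = (100.0·21.00 + 17.90·241.0) / 117.9 = 6414/117.9 = 54.40 mg/L.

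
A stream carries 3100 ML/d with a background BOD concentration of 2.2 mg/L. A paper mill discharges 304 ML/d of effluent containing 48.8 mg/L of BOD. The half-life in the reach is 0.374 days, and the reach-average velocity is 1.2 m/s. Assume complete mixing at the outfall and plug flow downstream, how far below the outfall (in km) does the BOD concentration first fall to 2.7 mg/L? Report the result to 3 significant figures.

47.9 km

Mixed concentration C = ΣQC/ΣQ = (3100·2.200 + 304.0·48.80) / 3404 = 21660/3404 = 6.362 mg/L.
Half-life 0.374 d → k = ln 2 / 0.374 = 1.853 d⁻¹.
Set 6.362·exp(−k·t) = 2.7 → t = ln(6.362/2.7)/k = 39950 s = 11.10 h.
Distance = v·t = 1.2·39950 = 47950 m = 47.95 km.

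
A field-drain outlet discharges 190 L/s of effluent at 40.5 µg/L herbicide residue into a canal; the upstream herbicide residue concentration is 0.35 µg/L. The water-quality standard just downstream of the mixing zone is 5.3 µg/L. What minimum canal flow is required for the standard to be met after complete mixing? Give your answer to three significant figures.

Set C_mix = 5.3: (Q·0.3500 + 190.0·40.50) / (Q + 190.0) = 5.3
→ Q = 190.0·(40.50 − 5.3)/(5.3 − 0.3500) = 1351 L/s.

1350 L/s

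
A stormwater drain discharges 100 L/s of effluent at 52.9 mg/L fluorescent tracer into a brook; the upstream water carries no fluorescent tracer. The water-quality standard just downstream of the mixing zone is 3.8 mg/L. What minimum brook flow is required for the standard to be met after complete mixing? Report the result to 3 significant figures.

Set C_mix = 3.8: (Q·0 + 100.0·52.90) / (Q + 100.0) = 3.8
→ Q = 100.0·(52.90 − 3.8)/(3.8 − 0) = 1292 L/s.

1290 L/s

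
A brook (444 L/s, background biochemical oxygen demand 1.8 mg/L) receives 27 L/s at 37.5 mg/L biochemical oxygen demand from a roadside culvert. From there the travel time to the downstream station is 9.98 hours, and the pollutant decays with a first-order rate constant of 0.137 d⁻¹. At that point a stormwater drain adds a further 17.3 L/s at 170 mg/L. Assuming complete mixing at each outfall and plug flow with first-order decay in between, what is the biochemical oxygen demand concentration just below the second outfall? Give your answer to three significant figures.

Mass balance: C = (444.0·1.800 + 27.00·37.50) / 471.0 = 1812/471.0 = 3.846 mg/L; combined flow 471.0 L/s.
Decay over the reach: 3.846·exp(−kt) = 3.846·0.9446 = 3.633 mg/L.
Second outfall: C = (471.0·3.633 + 17.30·170.0)/488.3 = 9.528 mg/L.

9.53 mg/L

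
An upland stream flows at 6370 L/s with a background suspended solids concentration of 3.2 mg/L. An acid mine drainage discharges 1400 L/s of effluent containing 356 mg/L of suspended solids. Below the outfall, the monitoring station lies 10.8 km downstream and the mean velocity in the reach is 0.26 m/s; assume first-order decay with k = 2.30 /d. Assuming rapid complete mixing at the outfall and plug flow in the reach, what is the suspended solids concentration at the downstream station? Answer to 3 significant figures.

After mixing, C = (6370·3.200 + 1400·356.0) / 7770 = 518800/7770 = 66.77 mg/L.
Travel time t = 10.8·1000 / 0.26 = 41540 s = 11.54 h.
First-order decay: C = 66.77·exp(−k·t) = 66.77·0.3310 = 22.10 mg/L.

22.1 mg/L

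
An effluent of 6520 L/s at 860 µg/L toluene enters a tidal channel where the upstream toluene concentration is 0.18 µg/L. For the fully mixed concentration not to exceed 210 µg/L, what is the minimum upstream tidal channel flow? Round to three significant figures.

20200 L/s

Set C_mix = 210: (Q·0.1800 + 6520·860.0) / (Q + 6520) = 210
→ Q = 6520·(860.0 − 210)/(210 − 0.1800) = 20200 L/s.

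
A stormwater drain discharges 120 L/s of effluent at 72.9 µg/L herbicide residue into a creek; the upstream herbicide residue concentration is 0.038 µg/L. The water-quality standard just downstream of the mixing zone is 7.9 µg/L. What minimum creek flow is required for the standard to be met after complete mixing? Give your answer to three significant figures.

Set C_mix = 7.9: (Q·0.03800 + 120.0·72.90) / (Q + 120.0) = 7.9
→ Q = 120.0·(72.90 − 7.9)/(7.9 − 0.03800) = 992.1 L/s.

992 L/s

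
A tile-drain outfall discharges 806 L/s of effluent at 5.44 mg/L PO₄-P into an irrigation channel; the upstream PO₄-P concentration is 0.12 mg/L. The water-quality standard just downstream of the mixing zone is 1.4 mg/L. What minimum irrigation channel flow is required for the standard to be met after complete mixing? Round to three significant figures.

2540 L/s

Set C_mix = 1.4: (Q·0.1200 + 806.0·5.440) / (Q + 806.0) = 1.4
→ Q = 806.0·(5.440 − 1.4)/(1.4 − 0.1200) = 2544 L/s.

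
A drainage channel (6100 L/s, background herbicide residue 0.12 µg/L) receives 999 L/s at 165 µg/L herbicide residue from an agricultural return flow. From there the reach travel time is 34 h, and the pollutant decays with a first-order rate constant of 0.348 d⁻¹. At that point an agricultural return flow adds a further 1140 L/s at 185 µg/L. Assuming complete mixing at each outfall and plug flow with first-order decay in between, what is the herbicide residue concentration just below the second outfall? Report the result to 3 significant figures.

37.9 µg/L

After mixing, C = (6100·0.1200 + 999.0·165.0) / 7099 = 165600/7099 = 23.32 µg/L; combined flow 7099 L/s.
Decay over the reach: 23.32·exp(−kt) = 23.32·0.6108 = 14.25 µg/L.
At the second outfall, C = (7099·14.25 + 1140·185.0) / (7099 + 1140) = 37.87 µg/L.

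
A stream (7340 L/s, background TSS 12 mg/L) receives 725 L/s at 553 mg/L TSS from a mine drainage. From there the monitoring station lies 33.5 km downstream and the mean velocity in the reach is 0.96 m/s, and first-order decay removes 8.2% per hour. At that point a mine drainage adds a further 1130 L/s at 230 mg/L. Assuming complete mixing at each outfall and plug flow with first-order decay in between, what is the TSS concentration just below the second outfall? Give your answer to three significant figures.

Mixed concentration C = ΣQC/ΣQ = (7340·12.00 + 725.0·553.0) / 8065 = 489000/8065 = 60.63 mg/L; combined flow 8065 L/s.
Travel time t = 33.5·1000 / 0.96 = 34900 s = 9.693 h.
8.2%/h lost → k = −ln(1 − 0.082) = 0.08556 h⁻¹.
Decay over the reach: 60.63·exp(−kt) = 60.63·0.4363 = 26.46 mg/L.
Second outfall: C = (8065·26.46 + 1130·230.0)/9195 = 51.47 mg/L.

51.5 mg/L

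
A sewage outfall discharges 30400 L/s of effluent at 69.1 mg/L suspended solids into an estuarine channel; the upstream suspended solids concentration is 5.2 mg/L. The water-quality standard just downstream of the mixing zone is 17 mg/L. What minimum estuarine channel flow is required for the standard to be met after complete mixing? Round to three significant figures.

134000 L/s

Set C_mix = 17: (Q·5.200 + 30400·69.10) / (Q + 30400) = 17
→ Q = 30400·(69.10 − 17)/(17 − 5.200) = 134200 L/s.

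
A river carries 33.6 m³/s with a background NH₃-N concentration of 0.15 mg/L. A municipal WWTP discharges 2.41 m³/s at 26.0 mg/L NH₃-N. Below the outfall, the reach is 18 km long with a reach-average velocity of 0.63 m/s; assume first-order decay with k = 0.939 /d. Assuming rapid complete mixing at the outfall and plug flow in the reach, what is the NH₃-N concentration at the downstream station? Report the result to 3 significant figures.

1.38 mg/L

Mixed concentration C = ΣQC/ΣQ = (33.60·0.1500 + 2.410·26.00) / 36.01 = 67.70/36.01 = 1.880 mg/L.
Travel time t = 18·1000 / 0.63 = 28570 s = 7.937 h.
After decay, C = 1.880 × e^(−kt) = 1.880 × 0.7331 = 1.378 mg/L.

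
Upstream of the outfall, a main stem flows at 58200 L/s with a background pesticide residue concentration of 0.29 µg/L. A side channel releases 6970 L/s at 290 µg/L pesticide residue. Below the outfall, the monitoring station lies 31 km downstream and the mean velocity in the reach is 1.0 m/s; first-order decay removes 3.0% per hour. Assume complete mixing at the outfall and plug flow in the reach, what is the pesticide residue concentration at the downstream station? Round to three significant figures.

24.1 µg/L

Mass balance: C = (58200·0.2900 + 6970·290.0) / 65170 = 2038000/65170 = 31.27 µg/L.
Travel time t = 31·1000 / 1.0 = 31000 s = 8.611 h.
3.0%/h lost → k = −ln(1 − 0.03) = 0.03046 h⁻¹.
After decay, C = 31.27 × e^(−kt) = 31.27 × 0.7693 = 24.06 µg/L.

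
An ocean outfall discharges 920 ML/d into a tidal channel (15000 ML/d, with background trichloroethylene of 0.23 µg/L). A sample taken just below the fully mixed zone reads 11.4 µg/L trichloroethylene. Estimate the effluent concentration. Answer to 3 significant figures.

Mass balance: 15000·0.2300 + 920.0·Cₑ = 15920·11.40
→ Cₑ = (15920·11.40 − 15000·0.2300) / 920.0 = 193.5 µg/L.

194 µg/L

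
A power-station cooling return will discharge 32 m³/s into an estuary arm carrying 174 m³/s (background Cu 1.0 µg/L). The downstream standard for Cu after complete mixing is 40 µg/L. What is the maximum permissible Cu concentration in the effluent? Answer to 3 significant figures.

252 µg/L

At the limit, (Qr·Cr + Qe·Cₑ)/(Qr + Qe) = 40:
Cₑ = (206.0·40 − 174.0·1.000) / 32.00 = 252.1 µg/L.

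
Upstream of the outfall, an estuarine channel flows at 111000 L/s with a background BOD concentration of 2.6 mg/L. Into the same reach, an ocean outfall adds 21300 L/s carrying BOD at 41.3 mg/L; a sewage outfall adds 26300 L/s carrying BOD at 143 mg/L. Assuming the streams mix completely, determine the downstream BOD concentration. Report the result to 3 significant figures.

After mixing, C = (111000·2.600 + 21300·41.30 + 26300·143.0) / 158600 = 4929000/158600 = 31.08 mg/L.

31.1 mg/L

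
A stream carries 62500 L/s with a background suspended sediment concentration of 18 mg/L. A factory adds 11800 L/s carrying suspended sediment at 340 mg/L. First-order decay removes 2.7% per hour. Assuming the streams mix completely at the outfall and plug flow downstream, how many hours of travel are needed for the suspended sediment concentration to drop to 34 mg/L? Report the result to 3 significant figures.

25.9 h

Flow-weighted average: C = (62500·18.00 + 11800·340.0) / 74300 = 5137000/74300 = 69.14 mg/L.
2.7%/h lost → k = −ln(1 − 0.027) = 0.02737 h⁻¹.
69.14·exp(−k·t) = 34 → t = ln(69.14/34)/k = 93350 s = 25.93 h.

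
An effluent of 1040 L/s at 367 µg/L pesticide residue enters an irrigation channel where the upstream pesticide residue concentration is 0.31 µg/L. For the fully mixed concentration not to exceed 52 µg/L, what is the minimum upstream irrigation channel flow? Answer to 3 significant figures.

6340 L/s

Set C_mix = 52: (Q·0.3100 + 1040·367.0) / (Q + 1040) = 52
→ Q = 1040·(367.0 − 52)/(52 − 0.3100) = 6338 L/s.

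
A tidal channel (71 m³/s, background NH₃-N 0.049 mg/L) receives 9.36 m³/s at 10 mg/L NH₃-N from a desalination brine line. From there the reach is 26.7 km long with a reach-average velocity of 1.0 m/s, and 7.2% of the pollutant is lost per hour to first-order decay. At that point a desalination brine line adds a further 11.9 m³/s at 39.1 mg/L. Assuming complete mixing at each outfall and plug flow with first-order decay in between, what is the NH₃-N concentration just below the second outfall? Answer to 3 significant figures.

Flow-weighted average: C = (71.00·0.04900 + 9.360·10.00) / 80.36 = 97.08/80.36 = 1.208 mg/L; combined flow 80.36 m³/s.
Travel time t = 26.7·1000 / 1.0 = 26700 s = 7.417 h.
7.2%/h lost → k = −ln(1 − 0.072) = 0.07472 h⁻¹.
Decay over the reach: 1.208·exp(−kt) = 1.208·0.5745 = 0.6941 mg/L.
Second outfall: C = (80.36·0.6941 + 11.90·39.10)/92.26 = 5.648 mg/L.

5.65 mg/L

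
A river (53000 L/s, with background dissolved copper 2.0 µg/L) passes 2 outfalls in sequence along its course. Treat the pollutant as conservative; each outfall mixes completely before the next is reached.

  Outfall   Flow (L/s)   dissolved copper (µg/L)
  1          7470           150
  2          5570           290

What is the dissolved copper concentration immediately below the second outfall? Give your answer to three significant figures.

Below outfall 1: Q → 60470 L/s, C = (53000·2.000 + 7470·150.0)/60470 = 20.28 µg/L.
Below outfall 2: Q → 66040 L/s, C = (60470·20.28 + 5570·290.0)/66040 = 43.03 µg/L.

43.0 µg/L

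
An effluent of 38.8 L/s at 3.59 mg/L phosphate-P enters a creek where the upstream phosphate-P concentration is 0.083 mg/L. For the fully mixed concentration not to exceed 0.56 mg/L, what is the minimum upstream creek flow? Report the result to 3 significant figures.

Set C_mix = 0.56: (Q·0.08300 + 38.80·3.590) / (Q + 38.80) = 0.56
→ Q = 38.80·(3.590 − 0.56)/(0.56 − 0.08300) = 246.5 L/s.

246 L/s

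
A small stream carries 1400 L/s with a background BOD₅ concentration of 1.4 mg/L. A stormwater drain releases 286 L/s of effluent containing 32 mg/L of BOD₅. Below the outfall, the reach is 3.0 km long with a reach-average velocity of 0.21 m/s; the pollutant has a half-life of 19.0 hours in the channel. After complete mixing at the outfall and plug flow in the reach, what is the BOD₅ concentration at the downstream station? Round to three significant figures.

Flow-weighted average: C = (1400·1.400 + 286.0·32.00) / 1686 = 11110/1686 = 6.591 mg/L.
Travel time t = 3.0·1000 / 0.21 = 14290 s = 3.968 h.
Half-life 19.0 h → k = ln 2 / 19.0 = 0.03648 h⁻¹ = 0.8756 d⁻¹.
First-order decay: C = 6.591·exp(−k·t) = 6.591·0.8652 = 5.702 mg/L.

5.70 mg/L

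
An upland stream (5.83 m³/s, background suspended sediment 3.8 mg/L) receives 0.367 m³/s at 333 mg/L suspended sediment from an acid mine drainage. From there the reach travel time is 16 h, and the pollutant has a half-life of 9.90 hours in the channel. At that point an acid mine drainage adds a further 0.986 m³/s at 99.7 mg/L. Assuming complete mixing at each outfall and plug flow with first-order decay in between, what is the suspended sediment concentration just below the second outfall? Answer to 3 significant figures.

Mass balance: C = (5.830·3.800 + 0.3670·333.0) / 6.197 = 144.4/6.197 = 23.30 mg/L; combined flow 6.197 m³/s.
Half-life 9.90 h → k = ln 2 / 9.90 = 0.07001 h⁻¹ = 1.680 d⁻¹.
Decay over the reach: 23.30·exp(−kt) = 23.30·0.3262 = 7.599 mg/L.
At the second outfall, C = (6.197·7.599 + 0.9860·99.70) / (6.197 + 0.9860) = 20.24 mg/L.

20.2 mg/L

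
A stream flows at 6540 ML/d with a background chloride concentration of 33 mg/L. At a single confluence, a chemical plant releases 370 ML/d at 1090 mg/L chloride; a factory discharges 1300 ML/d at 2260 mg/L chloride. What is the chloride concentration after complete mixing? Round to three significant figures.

433 mg/L

Flow-weighted average: C = (6540·33.00 + 370.0·1090 + 1300·2260) / 8210 = 3557000/8210 = 433.3 mg/L.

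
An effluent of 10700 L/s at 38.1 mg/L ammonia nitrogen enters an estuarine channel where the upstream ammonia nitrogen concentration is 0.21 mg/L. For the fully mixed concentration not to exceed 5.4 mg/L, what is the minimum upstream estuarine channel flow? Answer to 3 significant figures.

67400 L/s

Set C_mix = 5.4: (Q·0.2100 + 10700·38.10) / (Q + 10700) = 5.4
→ Q = 10700·(38.10 − 5.4)/(5.4 − 0.2100) = 67420 L/s.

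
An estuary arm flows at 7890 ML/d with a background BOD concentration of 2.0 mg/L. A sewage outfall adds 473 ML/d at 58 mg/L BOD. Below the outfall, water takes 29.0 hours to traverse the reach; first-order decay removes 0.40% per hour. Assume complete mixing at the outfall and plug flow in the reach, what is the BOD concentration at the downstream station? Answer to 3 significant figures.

Mixed concentration C = ΣQC/ΣQ = (7890·2.000 + 473.0·58.00) / 8363 = 43210/8363 = 5.167 mg/L.
0.40%/h lost → k = −ln(1 − 0.004) = 0.004008 h⁻¹.
Applying C = C₀e^(−kt): 5.167 × 0.8903 = 4.600 mg/L.

4.60 mg/L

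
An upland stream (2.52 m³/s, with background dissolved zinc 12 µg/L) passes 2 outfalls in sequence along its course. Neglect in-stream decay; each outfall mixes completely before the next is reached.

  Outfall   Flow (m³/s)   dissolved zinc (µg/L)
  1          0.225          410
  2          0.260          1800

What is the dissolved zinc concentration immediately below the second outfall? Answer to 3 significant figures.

197 µg/L

After outfall 1: Q = 2.520 + 0.2250 = 2.745 m³/s; C = (2.520·12.00 + 0.2250·410.0)/2.745 = 44.62 µg/L.
After outfall 2: Q = 2.745 + 0.2600 = 3.005 m³/s; C = (2.745·44.62 + 0.2600·1800)/3.005 = 196.5 µg/L.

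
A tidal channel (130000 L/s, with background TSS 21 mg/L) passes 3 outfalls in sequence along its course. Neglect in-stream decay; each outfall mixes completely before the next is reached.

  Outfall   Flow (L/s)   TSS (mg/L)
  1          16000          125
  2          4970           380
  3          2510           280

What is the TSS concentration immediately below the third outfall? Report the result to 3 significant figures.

Outfall 1: combined Q = 146000 L/s; C = (130000·21.00 + 16000·125.0)/146000 = 32.40 mg/L.
Outfall 2: combined Q = 151000 L/s; C = (146000·32.40 + 4970·380.0)/151000 = 43.84 mg/L.
Outfall 3: combined Q = 153500 L/s; C = (151000·43.84 + 2510·280.0)/153500 = 47.70 mg/L.

47.7 mg/L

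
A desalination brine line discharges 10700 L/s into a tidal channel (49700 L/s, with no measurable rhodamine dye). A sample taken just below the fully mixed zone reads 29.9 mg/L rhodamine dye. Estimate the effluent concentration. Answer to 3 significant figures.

169 mg/L

Mass balance: 49700·0 + 10700·Cₑ = 60400·29.90
→ Cₑ = (60400·29.90 − 49700·0) / 10700 = 168.8 mg/L.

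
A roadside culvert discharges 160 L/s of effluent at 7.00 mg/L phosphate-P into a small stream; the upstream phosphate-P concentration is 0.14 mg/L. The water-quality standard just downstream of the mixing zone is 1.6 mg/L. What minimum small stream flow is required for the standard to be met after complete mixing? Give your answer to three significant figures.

592 L/s

Set C_mix = 1.6: (Q·0.1400 + 160.0·7.000) / (Q + 160.0) = 1.6
→ Q = 160.0·(7.000 − 1.6)/(1.6 − 0.1400) = 591.8 L/s.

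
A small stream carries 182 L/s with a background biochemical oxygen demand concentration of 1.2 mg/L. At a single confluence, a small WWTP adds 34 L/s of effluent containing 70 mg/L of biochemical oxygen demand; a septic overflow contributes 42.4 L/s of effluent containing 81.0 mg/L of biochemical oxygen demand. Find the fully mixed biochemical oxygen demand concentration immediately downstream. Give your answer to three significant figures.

Conservation of mass: C = (182.0·1.200 + 34.00·70.00 + 42.40·81.00) / 258.4 = 6033/258.4 = 23.35 mg/L.

23.3 mg/L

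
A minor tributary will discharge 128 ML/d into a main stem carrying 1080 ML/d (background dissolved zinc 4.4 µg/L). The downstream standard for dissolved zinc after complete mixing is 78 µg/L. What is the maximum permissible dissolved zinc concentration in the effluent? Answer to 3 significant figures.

At the limit, (Qr·Cr + Qe·Cₑ)/(Qr + Qe) = 78:
Cₑ = (1208·78 − 1080·4.400) / 128.0 = 699.0 µg/L.

699 µg/L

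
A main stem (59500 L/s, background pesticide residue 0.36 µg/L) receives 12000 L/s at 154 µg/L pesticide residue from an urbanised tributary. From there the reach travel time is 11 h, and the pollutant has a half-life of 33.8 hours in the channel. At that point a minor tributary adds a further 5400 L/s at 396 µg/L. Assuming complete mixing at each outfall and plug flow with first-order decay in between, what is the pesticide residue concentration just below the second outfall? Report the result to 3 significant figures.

Mass balance: C = (59500·0.3600 + 12000·154.0) / 71500 = 1869000/71500 = 26.15 µg/L; combined flow 71500 L/s.
Half-life 33.8 h → k = ln 2 / 33.8 = 0.02051 h⁻¹ = 0.4922 d⁻¹.
Applying C = C₀e^(−kt): 26.15 × 0.7981 = 20.87 µg/L.
At the second outfall, C = (71500·20.87 + 5400·396.0) / (71500 + 5400) = 47.21 µg/L.

47.2 µg/L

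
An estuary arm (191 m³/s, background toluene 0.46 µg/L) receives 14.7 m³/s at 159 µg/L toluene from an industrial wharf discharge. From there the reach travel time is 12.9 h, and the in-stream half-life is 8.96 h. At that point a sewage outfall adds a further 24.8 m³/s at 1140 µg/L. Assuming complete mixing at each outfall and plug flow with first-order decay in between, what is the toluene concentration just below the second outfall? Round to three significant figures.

127 µg/L

Mixed concentration C = ΣQC/ΣQ = (191.0·0.4600 + 14.70·159.0) / 205.7 = 2425/205.7 = 11.79 µg/L; combined flow 205.7 m³/s.
Half-life 8.96 h → k = ln 2 / 8.96 = 0.07736 h⁻¹ = 1.857 d⁻¹.
Applying C = C₀e^(−kt): 11.79 × 0.3686 = 4.346 µg/L.
Second outfall: C = (205.7·4.346 + 24.80·1140)/230.5 = 126.5 µg/L.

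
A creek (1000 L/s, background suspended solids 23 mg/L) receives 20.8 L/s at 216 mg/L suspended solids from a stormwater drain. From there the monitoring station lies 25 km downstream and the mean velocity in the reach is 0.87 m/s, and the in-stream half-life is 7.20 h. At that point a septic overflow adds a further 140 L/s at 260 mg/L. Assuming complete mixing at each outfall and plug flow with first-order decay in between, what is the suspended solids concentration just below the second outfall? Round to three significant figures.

42.3 mg/L

Flow-weighted average: C = (1000·23.00 + 20.80·216.0) / 1021 = 27490/1021 = 26.93 mg/L; combined flow 1021 L/s.
Travel time t = 25·1000 / 0.87 = 28740 s = 7.982 h.
Half-life 7.20 h → k = ln 2 / 7.20 = 0.09627 h⁻¹ = 2.310 d⁻¹.
First-order decay: C = 26.93·exp(−k·t) = 26.93·0.4637 = 12.49 mg/L.
Second outfall: C = (1021·12.49 + 140.0·260.0)/1161 = 42.34 mg/L.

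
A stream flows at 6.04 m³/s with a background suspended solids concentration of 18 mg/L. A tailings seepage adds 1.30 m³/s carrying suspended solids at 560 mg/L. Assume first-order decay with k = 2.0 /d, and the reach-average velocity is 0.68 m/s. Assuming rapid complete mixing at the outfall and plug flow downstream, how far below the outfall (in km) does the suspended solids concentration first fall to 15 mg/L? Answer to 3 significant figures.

Mass balance: C = (6.040·18.00 + 1.300·560.0) / 7.340 = 836.7/7.340 = 114.0 mg/L.
Set 114.0·exp(−k·t) = 15 → t = ln(114.0/15)/k = 87610 s = 24.34 h.
Distance = v·t = 0.68·87610 = 59580 m = 59.58 km.

59.6 km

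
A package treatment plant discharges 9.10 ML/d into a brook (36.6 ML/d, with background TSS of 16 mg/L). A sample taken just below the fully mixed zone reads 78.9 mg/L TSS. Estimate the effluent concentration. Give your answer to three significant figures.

332 mg/L

Mass balance: 36.60·16.00 + 9.100·Cₑ = 45.70·78.90
→ Cₑ = (45.70·78.90 − 36.60·16.00) / 9.100 = 331.9 mg/L.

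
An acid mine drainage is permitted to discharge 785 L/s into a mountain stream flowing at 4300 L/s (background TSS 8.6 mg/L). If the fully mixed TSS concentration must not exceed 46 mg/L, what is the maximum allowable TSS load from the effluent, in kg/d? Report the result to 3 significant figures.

Mass balance at the limit: 4300·8.600 + 785.0·Cₑ = 5085·46 → Cₑ = 250.9 mg/L.
785.0 L/s = 0.7850 m³/s. Load = 0.7850 m³/s × 250.9 g/m³ × 86 400 s/d = 17010 kg/d.

17000 kg/d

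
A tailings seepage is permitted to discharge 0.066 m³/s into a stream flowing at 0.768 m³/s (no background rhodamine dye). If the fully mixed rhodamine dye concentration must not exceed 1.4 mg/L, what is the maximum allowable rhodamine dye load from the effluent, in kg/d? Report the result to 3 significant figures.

101 kg/d

Mass balance at the limit: 0.7680·0 + 0.06600·Cₑ = 0.8340·1.4 → Cₑ = 17.69 mg/L.
Load = 0.06600 m³/s × 17.69 g/m³ × 86 400 s/d = 100.9 kg/d.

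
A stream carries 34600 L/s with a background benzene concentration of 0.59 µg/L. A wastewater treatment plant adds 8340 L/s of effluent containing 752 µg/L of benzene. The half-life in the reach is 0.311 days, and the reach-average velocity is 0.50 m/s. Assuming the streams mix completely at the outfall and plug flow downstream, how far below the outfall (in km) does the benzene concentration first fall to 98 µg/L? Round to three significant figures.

7.80 km

Flow-weighted average: C = (34600·0.5900 + 8340·752.0) / 42940 = 6292000/42940 = 146.5 µg/L.
Half-life 0.311 d → k = ln 2 / 0.311 = 2.229 d⁻¹.
Set 146.5·exp(−k·t) = 98 → t = ln(146.5/98)/k = 15590 s = 4.332 h.
Distance = v·t = 0.50·15590 = 7797 m = 7.797 km.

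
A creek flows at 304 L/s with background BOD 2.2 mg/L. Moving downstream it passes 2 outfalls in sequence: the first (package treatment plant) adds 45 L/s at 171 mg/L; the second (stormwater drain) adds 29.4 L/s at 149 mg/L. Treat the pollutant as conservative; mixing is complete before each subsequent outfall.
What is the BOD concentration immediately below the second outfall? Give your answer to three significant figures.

After outfall 1: Q = 304.0 + 45.00 = 349.0 L/s; C = (304.0·2.200 + 45.00·171.0)/349.0 = 23.97 mg/L.
After outfall 2: Q = 349.0 + 29.40 = 378.4 L/s; C = (349.0·23.97 + 29.40·149.0)/378.4 = 33.68 mg/L.

33.7 mg/L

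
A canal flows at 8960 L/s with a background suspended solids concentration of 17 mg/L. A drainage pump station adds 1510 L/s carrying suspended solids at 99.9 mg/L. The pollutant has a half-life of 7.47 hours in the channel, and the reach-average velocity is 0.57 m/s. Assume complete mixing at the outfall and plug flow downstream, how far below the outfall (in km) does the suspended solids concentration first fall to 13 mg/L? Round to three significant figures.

17.7 km

Mass balance: C = (8960·17.00 + 1510·99.90) / 10470 = 303200/10470 = 28.96 mg/L.
Half-life 7.47 h → k = ln 2 / 7.47 = 0.09279 h⁻¹ = 2.227 d⁻¹.
Set 28.96·exp(−k·t) = 13 → t = ln(28.96/13)/k = 31070 s = 8.630 h.
Distance = v·t = 0.57·31070 = 17710 m = 17.71 km.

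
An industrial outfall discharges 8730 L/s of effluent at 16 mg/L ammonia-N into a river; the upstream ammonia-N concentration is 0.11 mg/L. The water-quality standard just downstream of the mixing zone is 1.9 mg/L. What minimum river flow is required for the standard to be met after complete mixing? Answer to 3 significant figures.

68800 L/s

Set C_mix = 1.9: (Q·0.1100 + 8730·16.00) / (Q + 8730) = 1.9
→ Q = 8730·(16.00 − 1.9)/(1.9 − 0.1100) = 68770 L/s.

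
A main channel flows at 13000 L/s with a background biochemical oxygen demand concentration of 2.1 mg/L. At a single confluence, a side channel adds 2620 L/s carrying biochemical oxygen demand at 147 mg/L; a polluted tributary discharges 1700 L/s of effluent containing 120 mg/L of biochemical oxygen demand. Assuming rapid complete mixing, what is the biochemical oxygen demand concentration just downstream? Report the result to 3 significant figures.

35.6 mg/L

Mass balance: C = (13000·2.100 + 2620·147.0 + 1700·120.0) / 17320 = 616400/17320 = 35.59 mg/L.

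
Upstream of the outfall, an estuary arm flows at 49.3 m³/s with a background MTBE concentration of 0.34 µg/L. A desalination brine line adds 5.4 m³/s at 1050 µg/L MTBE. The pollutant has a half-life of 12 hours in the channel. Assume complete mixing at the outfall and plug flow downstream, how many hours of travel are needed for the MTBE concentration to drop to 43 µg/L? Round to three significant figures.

15.3 h

Mass balance: C = (49.30·0.3400 + 5.400·1050) / 54.70 = 5687/54.70 = 104.0 µg/L.
Half-life 12 h → k = ln 2 / 12 = 0.05776 h⁻¹ = 1.386 d⁻¹.
104.0·exp(−k·t) = 43 → t = ln(104.0/43)/k = 55020 s = 15.28 h.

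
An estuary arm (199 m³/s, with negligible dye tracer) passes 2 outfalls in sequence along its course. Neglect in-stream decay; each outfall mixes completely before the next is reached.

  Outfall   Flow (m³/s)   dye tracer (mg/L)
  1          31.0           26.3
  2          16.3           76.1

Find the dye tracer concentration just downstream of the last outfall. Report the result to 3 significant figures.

8.35 mg/L

Outfall 1: combined Q = 230.0 m³/s; C = (199.0·0 + 31.00·26.30)/230.0 = 3.545 mg/L.
Outfall 2: combined Q = 246.3 m³/s; C = (230.0·3.545 + 16.30·76.10)/246.3 = 8.346 mg/L.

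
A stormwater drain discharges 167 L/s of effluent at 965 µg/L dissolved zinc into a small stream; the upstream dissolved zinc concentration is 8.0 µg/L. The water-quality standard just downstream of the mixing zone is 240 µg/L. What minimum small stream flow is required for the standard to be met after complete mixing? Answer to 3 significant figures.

Set C_mix = 240: (Q·8.000 + 167.0·965.0) / (Q + 167.0) = 240
→ Q = 167.0·(965.0 − 240)/(240 − 8.000) = 521.9 L/s.

522 L/s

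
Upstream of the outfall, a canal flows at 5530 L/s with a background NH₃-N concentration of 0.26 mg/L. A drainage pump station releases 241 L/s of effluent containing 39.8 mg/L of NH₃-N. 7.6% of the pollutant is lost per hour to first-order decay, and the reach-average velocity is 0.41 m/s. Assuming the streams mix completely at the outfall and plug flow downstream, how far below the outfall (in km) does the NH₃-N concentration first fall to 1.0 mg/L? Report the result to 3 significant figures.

12.1 km

Mixed concentration C = ΣQC/ΣQ = (5530·0.2600 + 241.0·39.80) / 5771 = 11030/5771 = 1.911 mg/L.
7.6%/h lost → k = −ln(1 − 0.076) = 0.07904 h⁻¹.
Set 1.911·exp(−k·t) = 1.0 → t = ln(1.911/1.0)/k = 29500 s = 8.195 h.
Distance = v·t = 0.41·29500 = 12100 m = 12.10 km.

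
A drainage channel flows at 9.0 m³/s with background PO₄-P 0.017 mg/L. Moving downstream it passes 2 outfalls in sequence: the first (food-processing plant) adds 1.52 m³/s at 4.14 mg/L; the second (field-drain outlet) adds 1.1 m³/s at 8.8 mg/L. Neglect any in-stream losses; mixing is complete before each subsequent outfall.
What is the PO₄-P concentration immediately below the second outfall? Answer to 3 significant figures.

After outfall 1: Q = 9.000 + 1.520 = 10.52 m³/s; C = (9.000·0.01700 + 1.520·4.140)/10.52 = 0.6127 mg/L.
After outfall 2: Q = 10.52 + 1.100 = 11.62 m³/s; C = (10.52·0.6127 + 1.100·8.800)/11.62 = 1.388 mg/L.

1.39 mg/L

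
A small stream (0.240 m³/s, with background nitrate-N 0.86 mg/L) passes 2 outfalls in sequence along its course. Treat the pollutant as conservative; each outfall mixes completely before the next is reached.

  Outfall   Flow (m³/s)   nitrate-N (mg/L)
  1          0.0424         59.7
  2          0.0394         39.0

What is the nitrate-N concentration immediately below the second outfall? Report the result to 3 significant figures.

Outfall 1: combined Q = 0.2824 m³/s; C = (0.2400·0.8600 + 0.04240·59.70)/0.2824 = 9.694 mg/L.
Outfall 2: combined Q = 0.3218 m³/s; C = (0.2824·9.694 + 0.03940·39.00)/0.3218 = 13.28 mg/L.

13.3 mg/L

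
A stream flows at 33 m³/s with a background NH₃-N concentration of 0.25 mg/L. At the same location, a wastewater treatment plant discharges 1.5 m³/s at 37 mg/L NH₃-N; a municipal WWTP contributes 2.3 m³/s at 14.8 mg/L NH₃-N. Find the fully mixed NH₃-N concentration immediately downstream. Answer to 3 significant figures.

Conservation of mass: C = (33.00·0.2500 + 1.500·37.00 + 2.300·14.80) / 36.80 = 97.79/36.80 = 2.657 mg/L.

2.66 mg/L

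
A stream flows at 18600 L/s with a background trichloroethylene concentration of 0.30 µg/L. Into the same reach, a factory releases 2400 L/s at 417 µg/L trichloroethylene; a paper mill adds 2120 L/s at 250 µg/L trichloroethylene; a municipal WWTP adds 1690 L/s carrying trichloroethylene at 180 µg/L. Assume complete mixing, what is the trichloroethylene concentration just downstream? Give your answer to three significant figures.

Conservation of mass: C = (18600·0.3000 + 2400·417.0 + 2120·250.0 + 1690·180.0) / 24810 = 1841000/24810 = 74.19 µg/L.

74.2 µg/L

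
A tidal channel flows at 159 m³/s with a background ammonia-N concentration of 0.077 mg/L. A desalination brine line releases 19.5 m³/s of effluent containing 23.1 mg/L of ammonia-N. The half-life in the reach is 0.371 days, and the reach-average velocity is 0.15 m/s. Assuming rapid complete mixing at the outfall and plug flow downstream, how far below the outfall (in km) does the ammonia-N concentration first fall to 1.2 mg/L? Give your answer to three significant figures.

After mixing, C = (159.0·0.07700 + 19.50·23.10) / 178.5 = 462.7/178.5 = 2.592 mg/L.
Half-life 0.371 d → k = ln 2 / 0.371 = 1.868 d⁻¹.
Set 2.592·exp(−k·t) = 1.2 → t = ln(2.592/1.2)/k = 35620 s = 9.893 h.
Distance = v·t = 0.15·35620 = 5342 m = 5.342 km.

5.34 km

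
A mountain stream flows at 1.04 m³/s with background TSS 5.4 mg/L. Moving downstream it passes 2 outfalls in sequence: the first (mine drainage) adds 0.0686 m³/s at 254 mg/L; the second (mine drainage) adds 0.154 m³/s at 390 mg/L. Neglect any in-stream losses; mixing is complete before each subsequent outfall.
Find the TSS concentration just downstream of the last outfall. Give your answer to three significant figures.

65.8 mg/L

Outfall 1: combined Q = 1.109 m³/s; C = (1.040·5.400 + 0.06860·254.0)/1.109 = 20.78 mg/L.
Outfall 2: combined Q = 1.263 m³/s; C = (1.109·20.78 + 0.1540·390.0)/1.263 = 65.82 mg/L.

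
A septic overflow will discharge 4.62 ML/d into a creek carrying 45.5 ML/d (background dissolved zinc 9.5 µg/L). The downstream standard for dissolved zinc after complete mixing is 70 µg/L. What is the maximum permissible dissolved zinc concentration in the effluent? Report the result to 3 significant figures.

At the limit, (Qr·Cr + Qe·Cₑ)/(Qr + Qe) = 70:
Cₑ = (50.12·70 − 45.50·9.500) / 4.620 = 665.8 µg/L.

666 µg/L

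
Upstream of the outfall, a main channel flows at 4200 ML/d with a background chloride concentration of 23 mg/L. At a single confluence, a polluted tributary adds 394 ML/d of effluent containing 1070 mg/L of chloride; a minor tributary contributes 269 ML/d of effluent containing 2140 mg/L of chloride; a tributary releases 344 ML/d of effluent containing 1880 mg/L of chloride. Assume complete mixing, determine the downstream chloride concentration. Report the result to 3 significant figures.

Conservation of mass: C = (4200·23.00 + 394.0·1070 + 269.0·2140 + 344.0·1880) / 5207 = 1741000/5207 = 334.3 mg/L.

334 mg/L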